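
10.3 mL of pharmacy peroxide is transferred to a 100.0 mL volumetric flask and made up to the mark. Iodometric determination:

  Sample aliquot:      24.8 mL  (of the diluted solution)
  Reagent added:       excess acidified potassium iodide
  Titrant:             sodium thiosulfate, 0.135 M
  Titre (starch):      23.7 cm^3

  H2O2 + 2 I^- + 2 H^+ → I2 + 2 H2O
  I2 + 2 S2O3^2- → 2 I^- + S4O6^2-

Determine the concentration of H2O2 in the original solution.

n(S2O3^2-) = 0.0237 × 0.135 = 3.20 × 10^-3 mol
n(I2) = n(S2O3^2-)/2 = 1.60 × 10^-3 mol
n(H2O2) in the aliquot = 1.60 × 10^-3 mol (1:1 ratio)
[H2O2]_dilute = 1.60 × 10^-3 / 0.0248 = 0.0645 mol/L
[H2O2]_original = 0.0645 × 100.0/10.3 = 0.626 mol/L

0.626 M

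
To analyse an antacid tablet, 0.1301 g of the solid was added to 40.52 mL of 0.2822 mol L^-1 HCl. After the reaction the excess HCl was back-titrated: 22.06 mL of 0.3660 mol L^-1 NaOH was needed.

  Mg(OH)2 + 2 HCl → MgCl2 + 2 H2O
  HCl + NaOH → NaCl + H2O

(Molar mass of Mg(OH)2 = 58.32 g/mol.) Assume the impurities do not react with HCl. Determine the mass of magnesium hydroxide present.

n(HCl) added = 0.04052 × 0.2822 = 0.01143 mol
n(NaOH) used in back-titration = 0.02206 × 0.3660 = 8.074 × 10^-3 mol
n(HCl) left over = 8.074 × 10^-3 mol (1:1 ratio)
n(HCl) consumed by analyte = 0.01143 − 8.074 × 10^-3 = 3.361 × 10^-3 mol
From the 1:2 ratio, n(Mg(OH)2) = 1/2 × 3.361 × 10^-3 = 1.680 × 10^-3 mol
mass of Mg(OH)2 = 1.680 × 10^-3 × 58.32 = 0.09800 g

0.09800 g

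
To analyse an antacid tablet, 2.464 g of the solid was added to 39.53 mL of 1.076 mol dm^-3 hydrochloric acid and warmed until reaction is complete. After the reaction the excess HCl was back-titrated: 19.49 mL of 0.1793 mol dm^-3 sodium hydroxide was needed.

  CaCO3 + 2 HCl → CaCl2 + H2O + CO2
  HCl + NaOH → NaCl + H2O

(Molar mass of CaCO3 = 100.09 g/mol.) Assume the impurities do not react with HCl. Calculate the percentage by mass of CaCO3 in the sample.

n(HCl) added = 0.03953 × 1.076 = 0.04253 mol
n(NaOH) used in back-titration = 0.01949 × 0.1793 = 3.495 × 10^-3 mol
n(HCl) left over = 3.495 × 10^-3 mol (1:1 ratio)
n(HCl) consumed by analyte = 0.04253 − 3.495 × 10^-3 = 0.03904 mol
From the 1:2 ratio, n(CaCO3) = 1/2 × 0.03904 = 0.01952 mol
mass of CaCO3 = 0.01952 × 100.09 = 1.954 g
% CaCO3 = 1.954 / 2.464 × 100 = 79.29 %

79.29 %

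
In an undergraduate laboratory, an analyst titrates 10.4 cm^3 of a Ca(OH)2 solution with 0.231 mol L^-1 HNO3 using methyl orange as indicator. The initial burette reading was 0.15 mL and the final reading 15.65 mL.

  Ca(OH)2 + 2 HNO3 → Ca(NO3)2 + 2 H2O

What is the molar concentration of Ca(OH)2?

n(HNO3) = 0.0155 L × 0.231 mol/L = 3.58 × 10^-3 mol
From the 1:2 mole ratio, n(Ca(OH)2) = 1/2 × 3.58 × 10^-3 = 1.79 × 10^-3 mol
[Ca(OH)2] = 1.79 × 10^-3 mol / 0.0104 L = 0.172 mol/L

0.172 mol/L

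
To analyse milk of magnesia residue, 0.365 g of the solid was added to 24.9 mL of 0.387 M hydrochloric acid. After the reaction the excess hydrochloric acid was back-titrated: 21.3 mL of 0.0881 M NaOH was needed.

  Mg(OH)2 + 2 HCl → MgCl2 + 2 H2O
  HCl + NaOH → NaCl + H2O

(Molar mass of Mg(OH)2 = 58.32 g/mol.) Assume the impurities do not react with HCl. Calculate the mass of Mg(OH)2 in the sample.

n(HCl) added = 0.0249 × 0.387 = 9.64 × 10^-3 mol
n(NaOH) used in back-titration = 0.0213 × 0.0881 = 1.88 × 10^-3 mol
n(HCl) left over = 1.88 × 10^-3 mol (1:1 ratio)
n(HCl) consumed by analyte = 9.64 × 10^-3 − 1.88 × 10^-3 = 7.76 × 10^-3 mol
From the 1:2 ratio, n(Mg(OH)2) = 1/2 × 7.76 × 10^-3 = 3.88 × 10^-3 mol
mass of Mg(OH)2 = 3.88 × 10^-3 × 58.32 = 0.226 g

0.226 g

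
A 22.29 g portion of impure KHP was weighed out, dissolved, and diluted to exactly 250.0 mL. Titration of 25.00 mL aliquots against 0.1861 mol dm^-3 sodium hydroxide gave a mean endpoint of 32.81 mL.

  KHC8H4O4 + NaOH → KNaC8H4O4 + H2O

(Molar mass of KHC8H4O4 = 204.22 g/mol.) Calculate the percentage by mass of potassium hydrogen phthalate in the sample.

55.94 %

n(NaOH) per titration = 0.03281 × 0.1861 = 6.106 × 10^-3 mol
n(KHC8H4O4) in each aliquot = 6.106 × 10^-3 mol (1:1 ratio)
n(KHC8H4O4) in the whole flask = 6.106 × 10^-3 × 250.0/25.00 = 0.06106 mol
mass of KHC8H4O4 = 0.06106 × 204.22 = 12.47 g
% KHC8H4O4 = 12.47 / 22.29 × 100 = 55.94 %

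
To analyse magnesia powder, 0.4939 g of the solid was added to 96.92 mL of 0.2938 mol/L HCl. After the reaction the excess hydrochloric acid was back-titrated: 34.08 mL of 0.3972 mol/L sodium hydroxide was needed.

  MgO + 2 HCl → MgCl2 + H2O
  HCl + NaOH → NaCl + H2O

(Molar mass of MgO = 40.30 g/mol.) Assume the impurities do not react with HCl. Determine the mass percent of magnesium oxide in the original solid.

60.95 %

n(HCl) added = 0.09692 × 0.2938 = 0.02848 mol
n(NaOH) used in back-titration = 0.03408 × 0.3972 = 0.01354 mol
n(HCl) left over = 0.01354 mol (1:1 ratio)
n(HCl) consumed by analyte = 0.02848 − 0.01354 = 0.01494 mol
From the 1:2 ratio, n(MgO) = 1/2 × 0.01494 = 7.469 × 10^-3 mol
mass of MgO = 7.469 × 10^-3 × 40.30 = 0.3010 g
% MgO = 0.3010 / 0.4939 × 100 = 60.95 %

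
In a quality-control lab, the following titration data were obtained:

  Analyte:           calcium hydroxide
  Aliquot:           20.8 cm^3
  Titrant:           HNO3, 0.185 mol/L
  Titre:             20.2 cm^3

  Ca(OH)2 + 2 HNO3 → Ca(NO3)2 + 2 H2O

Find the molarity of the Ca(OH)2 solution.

n(HNO3) = 0.0202 L × 0.185 mol/L = 3.74 × 10^-3 mol
From the 1:2 mole ratio, n(Ca(OH)2) = 1/2 × 3.74 × 10^-3 = 1.87 × 10^-3 mol
[Ca(OH)2] = 1.87 × 10^-3 mol / 0.0208 L = 0.0898 mol/L

0.0898 mol/L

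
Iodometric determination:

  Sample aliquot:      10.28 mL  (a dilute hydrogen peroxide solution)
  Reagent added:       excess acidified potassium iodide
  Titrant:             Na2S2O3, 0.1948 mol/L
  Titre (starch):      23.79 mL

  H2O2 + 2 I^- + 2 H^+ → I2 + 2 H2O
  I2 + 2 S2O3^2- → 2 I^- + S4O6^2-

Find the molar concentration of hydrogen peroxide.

0.2254 mol/L

n(S2O3^2-) = 0.02379 × 0.1948 = 4.634 × 10^-3 mol
n(I2) = n(S2O3^2-)/2 = 2.317 × 10^-3 mol
n(H2O2) in the aliquot = 2.317 × 10^-3 mol (1:1 ratio)
[H2O2] = 2.317 × 10^-3 / 0.01028 = 0.2254 mol/L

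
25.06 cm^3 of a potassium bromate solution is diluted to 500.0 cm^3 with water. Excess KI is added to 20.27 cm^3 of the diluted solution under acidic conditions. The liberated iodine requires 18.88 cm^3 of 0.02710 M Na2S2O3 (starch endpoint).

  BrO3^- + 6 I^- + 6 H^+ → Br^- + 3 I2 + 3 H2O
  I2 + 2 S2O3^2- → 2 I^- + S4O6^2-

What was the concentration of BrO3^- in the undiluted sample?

0.08394 M

n(S2O3^2-) = 0.01888 × 0.02710 = 5.116 × 10^-4 mol
n(I2) = n(S2O3^2-)/2 = 2.558 × 10^-4 mol
From the 1:3 ratio, n(BrO3^-) in the aliquot = 1/3 × 2.558 × 10^-4 = 8.527 × 10^-5 mol
[BrO3^-]_dilute = 8.527 × 10^-5 / 0.02027 = 0.004207 mol/L
[BrO3^-]_original = 0.004207 × 500.0/25.06 = 0.08394 mol/L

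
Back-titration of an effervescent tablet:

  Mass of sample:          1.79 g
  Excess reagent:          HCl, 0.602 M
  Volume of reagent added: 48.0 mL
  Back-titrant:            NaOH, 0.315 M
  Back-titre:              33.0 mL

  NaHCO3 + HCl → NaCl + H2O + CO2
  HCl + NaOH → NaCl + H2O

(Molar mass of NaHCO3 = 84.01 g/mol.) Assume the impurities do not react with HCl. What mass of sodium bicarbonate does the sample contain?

1.55 g

n(HCl) added = 0.0480 × 0.602 = 0.0289 mol
n(NaOH) used in back-titration = 0.0330 × 0.315 = 0.0104 mol
n(HCl) left over = 0.0104 mol (1:1 ratio)
n(HCl) consumed by analyte = 0.0289 − 0.0104 = 0.0185 mol
n(NaHCO3) = 0.0185 mol (1:1 ratio)
mass of NaHCO3 = 0.0185 × 84.01 = 1.55 g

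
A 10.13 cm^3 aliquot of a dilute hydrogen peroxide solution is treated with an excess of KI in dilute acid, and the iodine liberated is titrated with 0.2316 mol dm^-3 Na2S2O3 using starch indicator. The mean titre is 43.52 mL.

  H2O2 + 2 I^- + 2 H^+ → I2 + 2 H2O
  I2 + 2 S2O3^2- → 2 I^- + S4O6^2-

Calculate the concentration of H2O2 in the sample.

n(S2O3^2-) = 0.04352 × 0.2316 = 0.01008 mol
n(I2) = n(S2O3^2-)/2 = 5.040 × 10^-3 mol
n(H2O2) in the aliquot = 5.040 × 10^-3 mol (1:1 ratio)
[H2O2] = 5.040 × 10^-3 / 0.01013 = 0.4975 mol/L

0.4975 mol/L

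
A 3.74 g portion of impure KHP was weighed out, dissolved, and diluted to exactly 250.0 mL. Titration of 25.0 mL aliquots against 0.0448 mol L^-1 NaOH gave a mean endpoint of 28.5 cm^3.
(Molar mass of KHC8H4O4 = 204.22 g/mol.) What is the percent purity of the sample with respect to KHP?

69.7 %

KHC8H4O4 + NaOH → KNaC8H4O4 + H2O
n(NaOH) per titration = 0.0285 × 0.0448 = 1.28 × 10^-3 mol
n(KHC8H4O4) in each aliquot = 1.28 × 10^-3 mol (1:1 ratio)
n(KHC8H4O4) in the whole flask = 1.28 × 10^-3 × 250.0/25.0 = 0.0128 mol
mass of KHC8H4O4 = 0.0128 × 204.22 = 2.61 g
% KHC8H4O4 = 2.61 / 3.74 × 100 = 69.7 %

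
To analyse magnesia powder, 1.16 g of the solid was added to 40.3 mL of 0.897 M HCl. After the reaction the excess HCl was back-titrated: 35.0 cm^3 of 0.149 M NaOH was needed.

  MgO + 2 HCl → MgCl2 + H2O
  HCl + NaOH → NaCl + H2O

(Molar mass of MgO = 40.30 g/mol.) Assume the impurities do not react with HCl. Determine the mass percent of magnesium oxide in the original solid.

n(HCl) added = 0.0403 × 0.897 = 0.0361 mol
n(NaOH) used in back-titration = 0.0350 × 0.149 = 5.21 × 10^-3 mol
n(HCl) left over = 5.21 × 10^-3 mol (1:1 ratio)
n(HCl) consumed by analyte = 0.0361 − 5.21 × 10^-3 = 0.0309 mol
From the 1:2 ratio, n(MgO) = 1/2 × 0.0309 = 0.0155 mol
mass of MgO = 0.0155 × 40.30 = 0.623 g
% MgO = 0.623 / 1.16 × 100 = 53.7 %

53.7 %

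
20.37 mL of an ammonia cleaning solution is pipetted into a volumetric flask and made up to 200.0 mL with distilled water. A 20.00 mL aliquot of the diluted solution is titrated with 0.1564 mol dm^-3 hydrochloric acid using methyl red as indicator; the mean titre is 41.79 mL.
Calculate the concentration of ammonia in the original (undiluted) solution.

3.209 mol/L

NH3 + HCl → NH4Cl
n(HCl) = 0.04179 × 0.1564 = 6.536 × 10^-3 mol
n(NH3) in the aliquot = 6.536 × 10^-3 mol (1:1 ratio)
[NH3]_dilute = 6.536 × 10^-3 / 0.02000 = 0.3268 mol/L
Dilution factor = 200.0 / 20.37 = 9.818
[NH3]_stock = 0.3268 × 9.818 = 3.209 mol/L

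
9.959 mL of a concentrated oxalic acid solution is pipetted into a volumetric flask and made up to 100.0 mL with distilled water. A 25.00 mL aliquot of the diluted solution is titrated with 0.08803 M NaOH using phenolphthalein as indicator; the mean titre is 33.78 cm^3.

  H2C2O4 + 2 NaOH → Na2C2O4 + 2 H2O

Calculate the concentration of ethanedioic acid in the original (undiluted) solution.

n(NaOH) = 0.03378 × 0.08803 = 2.974 × 10^-3 mol
From the 1:2 ratio, n(H2C2O4) in the aliquot = 1/2 × 2.974 × 10^-3 = 1.487 × 10^-3 mol
[H2C2O4]_dilute = 1.487 × 10^-3 / 0.02500 = 0.05947 mol/L
Dilution factor = 100.0 / 9.959 = 10.04
[H2C2O4]_stock = 0.05947 × 10.04 = 0.5972 mol/L

0.5972 M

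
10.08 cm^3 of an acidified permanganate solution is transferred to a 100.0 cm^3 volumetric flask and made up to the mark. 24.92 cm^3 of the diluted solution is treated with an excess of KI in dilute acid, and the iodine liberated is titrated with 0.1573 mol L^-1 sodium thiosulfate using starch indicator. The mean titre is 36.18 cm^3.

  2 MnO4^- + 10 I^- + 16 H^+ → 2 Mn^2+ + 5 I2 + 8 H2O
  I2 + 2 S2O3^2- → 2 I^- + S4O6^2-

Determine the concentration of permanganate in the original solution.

0.4531 mol/L

n(S2O3^2-) = 0.03618 × 0.1573 = 5.691 × 10^-3 mol
n(I2) = n(S2O3^2-)/2 = 2.846 × 10^-3 mol
From the 2:5 ratio, n(MnO4^-) in the aliquot = 2/5 × 2.846 × 10^-3 = 1.138 × 10^-3 mol
[MnO4^-]_dilute = 1.138 × 10^-3 / 0.02492 = 0.04568 mol/L
[MnO4^-]_original = 0.04568 × 100.0/10.08 = 0.4531 mol/L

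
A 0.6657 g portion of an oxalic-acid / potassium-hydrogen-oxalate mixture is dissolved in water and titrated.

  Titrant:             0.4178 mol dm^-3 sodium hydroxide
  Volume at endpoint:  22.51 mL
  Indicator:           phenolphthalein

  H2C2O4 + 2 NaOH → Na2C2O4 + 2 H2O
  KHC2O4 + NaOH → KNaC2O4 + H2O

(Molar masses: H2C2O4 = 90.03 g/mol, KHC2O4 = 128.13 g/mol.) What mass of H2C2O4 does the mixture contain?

0.2921 g

n(NaOH) = 0.02251 × 0.4178 = 9.405 × 10^-3 mol
Let x = n(H2C2O4), y = n(KHC2O4).
Titrant: 2x + 1y = 9.405 × 10^-3;  mass: 90.03x + 128.13y = 0.6657
Solving, x = 3.244 × 10^-3 mol, y = 2.916 × 10^-3 mol
mass of H2C2O4 = 3.244 × 10^-3 × 90.03 = 0.2921 g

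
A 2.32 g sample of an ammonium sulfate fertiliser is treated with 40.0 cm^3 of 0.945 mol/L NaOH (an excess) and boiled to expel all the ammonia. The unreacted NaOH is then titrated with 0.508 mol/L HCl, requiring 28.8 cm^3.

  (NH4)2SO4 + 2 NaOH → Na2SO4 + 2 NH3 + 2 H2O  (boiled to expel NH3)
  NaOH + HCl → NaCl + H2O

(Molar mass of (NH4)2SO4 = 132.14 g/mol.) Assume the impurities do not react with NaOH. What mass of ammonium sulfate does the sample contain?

n(NaOH) added = 0.0400 × 0.945 = 0.0378 mol
n(HCl) used in back-titration = 0.0288 × 0.508 = 0.0146 mol
n(NaOH) left over = 0.0146 mol (1:1 ratio)
n(NaOH) consumed by analyte = 0.0378 − 0.0146 = 0.0232 mol
From the 1:2 ratio, n((NH4)2SO4) = 1/2 × 0.0232 = 0.0116 mol
mass of (NH4)2SO4 = 0.0116 × 132.14 = 1.53 g

1.53 g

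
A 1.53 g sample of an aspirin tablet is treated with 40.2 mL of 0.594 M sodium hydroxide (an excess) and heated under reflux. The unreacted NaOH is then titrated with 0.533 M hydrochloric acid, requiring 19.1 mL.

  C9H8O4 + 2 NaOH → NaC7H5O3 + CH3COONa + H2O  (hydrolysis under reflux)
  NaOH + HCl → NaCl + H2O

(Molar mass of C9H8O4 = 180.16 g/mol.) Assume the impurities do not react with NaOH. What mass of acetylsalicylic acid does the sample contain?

n(NaOH) added = 0.0402 × 0.594 = 0.0239 mol
n(HCl) used in back-titration = 0.0191 × 0.533 = 0.0102 mol
n(NaOH) left over = 0.0102 mol (1:1 ratio)
n(NaOH) consumed by analyte = 0.0239 − 0.0102 = 0.0137 mol
From the 1:2 ratio, n(C9H8O4) = 1/2 × 0.0137 = 6.85 × 10^-3 mol
mass of C9H8O4 = 6.85 × 10^-3 × 180.16 = 1.23 g

1.23 g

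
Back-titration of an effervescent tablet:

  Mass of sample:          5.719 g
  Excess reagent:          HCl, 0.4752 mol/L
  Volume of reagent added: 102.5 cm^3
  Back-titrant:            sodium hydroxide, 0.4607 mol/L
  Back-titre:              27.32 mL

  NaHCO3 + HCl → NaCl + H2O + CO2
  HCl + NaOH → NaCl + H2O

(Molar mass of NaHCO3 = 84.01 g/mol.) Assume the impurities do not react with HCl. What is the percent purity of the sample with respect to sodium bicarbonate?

n(HCl) added = 0.1025 × 0.4752 = 0.04871 mol
n(NaOH) used in back-titration = 0.02732 × 0.4607 = 0.01259 mol
n(HCl) left over = 0.01259 mol (1:1 ratio)
n(HCl) consumed by analyte = 0.04871 − 0.01259 = 0.03612 mol
n(NaHCO3) = 0.03612 mol (1:1 ratio)
mass of NaHCO3 = 0.03612 × 84.01 = 3.035 g
% NaHCO3 = 3.035 / 5.719 × 100 = 53.06 %

53.06 %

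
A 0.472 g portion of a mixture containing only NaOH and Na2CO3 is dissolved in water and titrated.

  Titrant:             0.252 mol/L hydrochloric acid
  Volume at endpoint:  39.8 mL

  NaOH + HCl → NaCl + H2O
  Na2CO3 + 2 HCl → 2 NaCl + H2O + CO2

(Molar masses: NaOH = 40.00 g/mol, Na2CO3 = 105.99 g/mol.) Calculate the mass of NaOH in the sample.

n(HCl) = 0.0398 × 0.252 = 0.0100 mol
Let x = n(NaOH), y = n(Na2CO3).
Titrant: 1x + 2y = 0.0100;  mass: 40.00x + 105.99y = 0.472
Solving, x = 4.58 × 10^-3 mol, y = 2.72 × 10^-3 mol
mass of NaOH = 4.58 × 10^-3 × 40.00 = 0.183 g

0.183 g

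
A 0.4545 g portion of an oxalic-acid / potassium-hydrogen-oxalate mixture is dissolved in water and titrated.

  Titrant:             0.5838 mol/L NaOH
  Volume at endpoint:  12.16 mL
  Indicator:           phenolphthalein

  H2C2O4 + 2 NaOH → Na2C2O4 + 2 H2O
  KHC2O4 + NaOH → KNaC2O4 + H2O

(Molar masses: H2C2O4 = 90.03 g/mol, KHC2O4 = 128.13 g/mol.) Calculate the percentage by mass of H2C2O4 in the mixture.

54.23 %

n(NaOH) = 0.01216 × 0.5838 = 7.099 × 10^-3 mol
Let x = n(H2C2O4), y = n(KHC2O4).
Titrant: 2x + 1y = 7.099 × 10^-3;  mass: 90.03x + 128.13y = 0.4545
Solving, x = 2.738 × 10^-3 mol, y = 1.624 × 10^-3 mol
mass of H2C2O4 = 2.738 × 10^-3 × 90.03 = 0.2465 g
% H2C2O4 = 0.2465 / 0.4545 × 100 = 54.23 %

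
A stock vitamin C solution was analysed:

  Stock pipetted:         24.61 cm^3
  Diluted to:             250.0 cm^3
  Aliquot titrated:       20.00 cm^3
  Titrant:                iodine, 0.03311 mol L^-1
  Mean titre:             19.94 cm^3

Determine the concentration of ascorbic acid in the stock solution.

0.3353 mol/L

C6H8O6 + I2 → C6H6O6 + 2 HI
n(I2) = 0.01994 × 0.03311 = 6.602 × 10^-4 mol
n(C6H8O6) in the aliquot = 6.602 × 10^-4 mol (1:1 ratio)
[C6H8O6]_dilute = 6.602 × 10^-4 / 0.02000 = 0.03301 mol/L
Dilution factor = 250.0 / 24.61 = 10.16
[C6H8O6]_stock = 0.03301 × 10.16 = 0.3353 mol/L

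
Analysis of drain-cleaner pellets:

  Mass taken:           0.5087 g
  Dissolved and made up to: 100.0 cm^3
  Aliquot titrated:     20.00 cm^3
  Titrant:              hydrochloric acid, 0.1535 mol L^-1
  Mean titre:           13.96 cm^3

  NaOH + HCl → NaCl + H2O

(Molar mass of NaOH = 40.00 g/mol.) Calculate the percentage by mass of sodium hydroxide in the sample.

n(HCl) per titration = 0.01396 × 0.1535 = 2.143 × 10^-3 mol
n(NaOH) in each aliquot = 2.143 × 10^-3 mol (1:1 ratio)
n(NaOH) in the whole flask = 2.143 × 10^-3 × 100.0/20.00 = 0.01071 mol
mass of NaOH = 0.01071 × 40.00 = 0.4286 g
% NaOH = 0.4286 / 0.5087 × 100 = 84.25 %

84.25 %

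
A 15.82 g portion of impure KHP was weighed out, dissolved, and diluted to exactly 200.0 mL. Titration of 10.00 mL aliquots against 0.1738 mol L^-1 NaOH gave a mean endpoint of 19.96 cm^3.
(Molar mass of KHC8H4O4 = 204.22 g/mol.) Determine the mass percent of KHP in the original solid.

89.56 %

KHC8H4O4 + NaOH → KNaC8H4O4 + H2O
n(NaOH) per titration = 0.01996 × 0.1738 = 3.469 × 10^-3 mol
n(KHC8H4O4) in each aliquot = 3.469 × 10^-3 mol (1:1 ratio)
n(KHC8H4O4) in the whole flask = 3.469 × 10^-3 × 200.0/10.00 = 0.06938 mol
mass of KHC8H4O4 = 0.06938 × 204.22 = 14.17 g
% KHC8H4O4 = 14.17 / 15.82 × 100 = 89.56 %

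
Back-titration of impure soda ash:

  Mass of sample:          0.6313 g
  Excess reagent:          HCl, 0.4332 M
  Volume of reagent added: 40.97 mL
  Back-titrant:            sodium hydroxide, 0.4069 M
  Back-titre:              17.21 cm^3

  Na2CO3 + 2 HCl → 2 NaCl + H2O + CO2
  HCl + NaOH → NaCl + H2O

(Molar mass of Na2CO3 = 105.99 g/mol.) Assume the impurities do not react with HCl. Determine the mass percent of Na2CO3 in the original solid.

n(HCl) added = 0.04097 × 0.4332 = 0.01775 mol
n(NaOH) used in back-titration = 0.01721 × 0.4069 = 7.003 × 10^-3 mol
n(HCl) left over = 7.003 × 10^-3 mol (1:1 ratio)
n(HCl) consumed by analyte = 0.01775 − 7.003 × 10^-3 = 0.01075 mol
From the 1:2 ratio, n(Na2CO3) = 1/2 × 0.01075 = 5.373 × 10^-3 mol
mass of Na2CO3 = 5.373 × 10^-3 × 105.99 = 0.5695 g
% Na2CO3 = 0.5695 / 0.6313 × 100 = 90.20 %

90.20 %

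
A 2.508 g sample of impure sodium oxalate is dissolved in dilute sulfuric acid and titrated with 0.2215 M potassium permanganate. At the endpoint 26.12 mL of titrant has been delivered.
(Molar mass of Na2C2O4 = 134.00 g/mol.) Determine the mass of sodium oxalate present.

1.938 g

2 MnO4^- + 5 C2O4^2- + 16 H^+ → 2 Mn^2+ + 10 CO2 + 8 H2O
n(KMnO4) = 0.02612 L × 0.2215 mol/L = 5.786 × 10^-3 mol
From the 5:2 ratio, n(Na2C2O4) = 5/2 × 5.786 × 10^-3 = 0.01446 mol
mass of Na2C2O4 = 0.01446 × 134.00 g/mol = 1.938 g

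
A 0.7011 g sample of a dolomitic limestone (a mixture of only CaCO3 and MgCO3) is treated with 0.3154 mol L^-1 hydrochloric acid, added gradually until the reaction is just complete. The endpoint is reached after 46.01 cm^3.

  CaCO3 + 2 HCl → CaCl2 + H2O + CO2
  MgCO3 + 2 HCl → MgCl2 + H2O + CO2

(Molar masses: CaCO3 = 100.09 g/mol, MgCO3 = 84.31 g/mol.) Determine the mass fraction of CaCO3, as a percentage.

n(HCl) = 0.04601 × 0.3154 = 0.01451 mol
Let x = n(CaCO3), y = n(MgCO3).
Titrant: 2x + 2y = 0.01451;  mass: 100.09x + 84.31y = 0.7011
Solving, x = 5.663 × 10^-3 mol, y = 1.593 × 10^-3 mol
mass of CaCO3 = 5.663 × 10^-3 × 100.09 = 0.5668 g
% CaCO3 = 0.5668 / 0.7011 × 100 = 80.85 %

80.85 %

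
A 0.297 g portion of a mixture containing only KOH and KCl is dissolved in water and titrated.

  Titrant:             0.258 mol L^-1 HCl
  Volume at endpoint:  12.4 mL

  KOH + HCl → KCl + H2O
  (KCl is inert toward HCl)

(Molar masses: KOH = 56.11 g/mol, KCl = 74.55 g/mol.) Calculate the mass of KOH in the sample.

0.180 g

n(HCl) = 0.0124 × 0.258 = 3.20 × 10^-3 mol
Let x = n(KOH), y = n(KCl).
Titrant: 1x = 3.20 × 10^-3;  mass: 56.11x + 74.55y = 0.297
Solving, x = 3.20 × 10^-3 mol, y = 1.58 × 10^-3 mol
mass of KOH = 3.20 × 10^-3 × 56.11 = 0.180 g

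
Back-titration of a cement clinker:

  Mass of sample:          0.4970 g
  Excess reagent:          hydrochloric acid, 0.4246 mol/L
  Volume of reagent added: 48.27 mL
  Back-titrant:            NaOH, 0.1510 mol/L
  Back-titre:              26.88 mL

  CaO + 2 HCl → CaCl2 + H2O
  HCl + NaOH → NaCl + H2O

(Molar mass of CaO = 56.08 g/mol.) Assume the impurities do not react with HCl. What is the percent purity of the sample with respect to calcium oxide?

n(HCl) added = 0.04827 × 0.4246 = 0.02050 mol
n(NaOH) used in back-titration = 0.02688 × 0.1510 = 4.059 × 10^-3 mol
n(HCl) left over = 4.059 × 10^-3 mol (1:1 ratio)
n(HCl) consumed by analyte = 0.02050 − 4.059 × 10^-3 = 0.01644 mol
From the 1:2 ratio, n(CaO) = 1/2 × 0.01644 = 8.218 × 10^-3 mol
mass of CaO = 8.218 × 10^-3 × 56.08 = 0.4609 g
% CaO = 0.4609 / 0.4970 × 100 = 92.73 %

92.73 %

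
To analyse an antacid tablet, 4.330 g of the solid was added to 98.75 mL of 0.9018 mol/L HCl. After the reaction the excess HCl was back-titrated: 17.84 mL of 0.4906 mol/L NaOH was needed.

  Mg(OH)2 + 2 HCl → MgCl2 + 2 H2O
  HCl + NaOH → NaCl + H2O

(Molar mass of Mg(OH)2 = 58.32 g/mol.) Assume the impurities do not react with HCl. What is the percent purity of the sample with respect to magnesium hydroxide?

n(HCl) added = 0.09875 × 0.9018 = 0.08905 mol
n(NaOH) used in back-titration = 0.01784 × 0.4906 = 8.752 × 10^-3 mol
n(HCl) left over = 8.752 × 10^-3 mol (1:1 ratio)
n(HCl) consumed by analyte = 0.08905 − 8.752 × 10^-3 = 0.08030 mol
From the 1:2 ratio, n(Mg(OH)2) = 1/2 × 0.08030 = 0.04015 mol
mass of Mg(OH)2 = 0.04015 × 58.32 = 2.342 g
% Mg(OH)2 = 2.342 / 4.330 × 100 = 54.08 %

54.08 %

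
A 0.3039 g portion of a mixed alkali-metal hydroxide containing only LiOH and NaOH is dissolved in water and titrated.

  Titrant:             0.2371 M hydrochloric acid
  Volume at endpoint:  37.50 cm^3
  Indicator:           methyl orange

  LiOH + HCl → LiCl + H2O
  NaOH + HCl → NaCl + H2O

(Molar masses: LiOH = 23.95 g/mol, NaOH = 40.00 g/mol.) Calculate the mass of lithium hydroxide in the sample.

n(HCl) = 0.03750 × 0.2371 = 8.891 × 10^-3 mol
Let x = n(LiOH), y = n(NaOH).
Titrant: 1x + 1y = 8.891 × 10^-3;  mass: 23.95x + 40.00y = 0.3039
Solving, x = 3.224 × 10^-3 mol, y = 5.667 × 10^-3 mol
mass of LiOH = 3.224 × 10^-3 × 23.95 = 0.07722 g

0.07722 g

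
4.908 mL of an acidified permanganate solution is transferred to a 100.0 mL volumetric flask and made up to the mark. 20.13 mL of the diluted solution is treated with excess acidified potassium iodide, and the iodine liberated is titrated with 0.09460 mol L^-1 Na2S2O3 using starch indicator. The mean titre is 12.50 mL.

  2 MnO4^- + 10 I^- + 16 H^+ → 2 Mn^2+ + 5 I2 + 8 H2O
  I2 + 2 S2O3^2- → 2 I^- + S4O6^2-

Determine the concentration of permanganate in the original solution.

n(S2O3^2-) = 0.01250 × 0.09460 = 1.183 × 10^-3 mol
n(I2) = n(S2O3^2-)/2 = 5.913 × 10^-4 mol
From the 2:5 ratio, n(MnO4^-) in the aliquot = 2/5 × 5.913 × 10^-4 = 2.365 × 10^-4 mol
[MnO4^-]_dilute = 2.365 × 10^-4 / 0.02013 = 0.01175 mol/L
[MnO4^-]_original = 0.01175 × 100.0/4.908 = 0.2394 mol/L

0.2394 mol/L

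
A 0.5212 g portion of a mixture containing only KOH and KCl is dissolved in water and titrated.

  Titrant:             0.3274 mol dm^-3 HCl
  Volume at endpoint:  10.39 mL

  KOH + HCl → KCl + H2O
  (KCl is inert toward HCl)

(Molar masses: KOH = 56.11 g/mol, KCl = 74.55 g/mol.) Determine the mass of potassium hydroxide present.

0.1909 g

n(HCl) = 0.01039 × 0.3274 = 3.402 × 10^-3 mol
Let x = n(KOH), y = n(KCl).
Titrant: 1x = 3.402 × 10^-3;  mass: 56.11x + 74.55y = 0.5212
Solving, x = 3.402 × 10^-3 mol, y = 4.431 × 10^-3 mol
mass of KOH = 3.402 × 10^-3 × 56.11 = 0.1909 g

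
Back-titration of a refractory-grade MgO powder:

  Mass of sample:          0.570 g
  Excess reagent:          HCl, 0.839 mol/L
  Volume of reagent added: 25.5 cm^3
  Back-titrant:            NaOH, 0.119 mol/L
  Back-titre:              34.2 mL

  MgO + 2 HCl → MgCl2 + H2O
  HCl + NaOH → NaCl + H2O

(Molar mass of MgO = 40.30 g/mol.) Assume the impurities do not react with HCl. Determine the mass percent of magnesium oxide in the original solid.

61.2 %

n(HCl) added = 0.0255 × 0.839 = 0.0214 mol
n(NaOH) used in back-titration = 0.0342 × 0.119 = 4.07 × 10^-3 mol
n(HCl) left over = 4.07 × 10^-3 mol (1:1 ratio)
n(HCl) consumed by analyte = 0.0214 − 4.07 × 10^-3 = 0.0173 mol
From the 1:2 ratio, n(MgO) = 1/2 × 0.0173 = 8.66 × 10^-3 mol
mass of MgO = 8.66 × 10^-3 × 40.30 = 0.349 g
% MgO = 0.349 / 0.570 × 100 = 61.2 %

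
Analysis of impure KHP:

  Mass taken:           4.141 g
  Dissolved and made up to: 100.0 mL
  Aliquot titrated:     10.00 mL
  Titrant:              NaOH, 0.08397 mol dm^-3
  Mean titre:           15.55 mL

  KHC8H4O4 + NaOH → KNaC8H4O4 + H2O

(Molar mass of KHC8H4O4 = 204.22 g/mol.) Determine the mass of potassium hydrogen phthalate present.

2.667 g

n(NaOH) per titration = 0.01555 × 0.08397 = 1.306 × 10^-3 mol
n(KHC8H4O4) in each aliquot = 1.306 × 10^-3 mol (1:1 ratio)
n(KHC8H4O4) in the whole flask = 1.306 × 10^-3 × 100.0/10.00 = 0.01306 mol
mass of KHC8H4O4 = 0.01306 × 204.22 = 2.667 g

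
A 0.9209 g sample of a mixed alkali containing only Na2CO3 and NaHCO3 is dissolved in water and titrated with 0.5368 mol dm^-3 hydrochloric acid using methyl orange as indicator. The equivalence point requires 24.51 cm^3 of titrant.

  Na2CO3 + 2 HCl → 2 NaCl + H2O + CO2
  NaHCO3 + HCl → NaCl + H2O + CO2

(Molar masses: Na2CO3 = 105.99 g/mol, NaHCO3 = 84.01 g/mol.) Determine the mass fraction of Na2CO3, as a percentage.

34.22 %

n(HCl) = 0.02451 × 0.5368 = 0.01316 mol
Let x = n(Na2CO3), y = n(NaHCO3).
Titrant: 2x + 1y = 0.01316;  mass: 105.99x + 84.01y = 0.9209
Solving, x = 2.973 × 10^-3 mol, y = 7.211 × 10^-3 mol
mass of Na2CO3 = 2.973 × 10^-3 × 105.99 = 0.3151 g
% Na2CO3 = 0.3151 / 0.9209 × 100 = 34.22 %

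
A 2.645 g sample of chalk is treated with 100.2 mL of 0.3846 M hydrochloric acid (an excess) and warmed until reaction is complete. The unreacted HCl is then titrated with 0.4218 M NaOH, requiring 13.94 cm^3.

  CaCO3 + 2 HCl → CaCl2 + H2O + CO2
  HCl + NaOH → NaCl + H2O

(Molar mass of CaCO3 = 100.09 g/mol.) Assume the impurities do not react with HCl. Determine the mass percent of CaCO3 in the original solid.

n(HCl) added = 0.1002 × 0.3846 = 0.03854 mol
n(NaOH) used in back-titration = 0.01394 × 0.4218 = 5.880 × 10^-3 mol
n(HCl) left over = 5.880 × 10^-3 mol (1:1 ratio)
n(HCl) consumed by analyte = 0.03854 − 5.880 × 10^-3 = 0.03266 mol
From the 1:2 ratio, n(CaCO3) = 1/2 × 0.03266 = 0.01633 mol
mass of CaCO3 = 0.01633 × 100.09 = 1.634 g
% CaCO3 = 1.634 / 2.645 × 100 = 61.79 %

61.79 %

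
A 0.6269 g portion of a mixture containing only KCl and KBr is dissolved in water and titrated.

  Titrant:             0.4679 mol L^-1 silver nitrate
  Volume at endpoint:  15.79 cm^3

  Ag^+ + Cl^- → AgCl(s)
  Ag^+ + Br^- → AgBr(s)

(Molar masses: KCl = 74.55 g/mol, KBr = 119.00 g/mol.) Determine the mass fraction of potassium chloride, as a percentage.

67.50 %

n(AgNO3) = 0.01579 × 0.4679 = 7.388 × 10^-3 mol
Let x = n(KCl), y = n(KBr).
Titrant: 1x + 1y = 7.388 × 10^-3;  mass: 74.55x + 119.00y = 0.6269
Solving, x = 5.676 × 10^-3 mol, y = 1.712 × 10^-3 mol
mass of KCl = 5.676 × 10^-3 × 74.55 = 0.4231 g
% KCl = 0.4231 / 0.6269 × 100 = 67.50 %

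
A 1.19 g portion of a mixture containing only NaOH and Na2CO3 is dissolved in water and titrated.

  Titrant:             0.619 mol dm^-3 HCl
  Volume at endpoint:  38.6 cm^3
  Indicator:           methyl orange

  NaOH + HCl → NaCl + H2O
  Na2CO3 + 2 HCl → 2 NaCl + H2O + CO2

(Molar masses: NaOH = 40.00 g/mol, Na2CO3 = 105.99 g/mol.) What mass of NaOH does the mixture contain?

n(HCl) = 0.0386 × 0.619 = 0.0239 mol
Let x = n(NaOH), y = n(Na2CO3).
Titrant: 1x + 2y = 0.0239;  mass: 40.00x + 105.99y = 1.19
Solving, x = 5.87 × 10^-3 mol, y = 9.01 × 10^-3 mol
mass of NaOH = 5.87 × 10^-3 × 40.00 = 0.235 g

0.235 g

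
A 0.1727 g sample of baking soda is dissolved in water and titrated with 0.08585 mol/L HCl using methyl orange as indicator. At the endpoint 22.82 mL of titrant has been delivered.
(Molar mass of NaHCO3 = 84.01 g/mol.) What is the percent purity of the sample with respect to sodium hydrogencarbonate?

NaHCO3 + HCl → NaCl + H2O + CO2
n(HCl) = 0.02282 L × 0.08585 mol/L = 1.959 × 10^-3 mol
n(NaHCO3) = 1.959 × 10^-3 mol (1:1 ratio)
mass of NaHCO3 = 1.959 × 10^-3 × 84.01 g/mol = 0.1646 g
% NaHCO3 = 0.1646 / 0.1727 × 100 = 95.30 %

95.30 %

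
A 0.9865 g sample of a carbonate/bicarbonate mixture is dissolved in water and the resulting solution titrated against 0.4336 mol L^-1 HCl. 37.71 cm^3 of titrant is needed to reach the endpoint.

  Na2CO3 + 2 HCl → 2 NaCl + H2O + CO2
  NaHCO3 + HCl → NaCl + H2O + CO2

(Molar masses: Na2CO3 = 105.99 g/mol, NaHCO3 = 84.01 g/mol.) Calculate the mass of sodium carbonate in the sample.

0.6615 g

n(HCl) = 0.03771 × 0.4336 = 0.01635 mol
Let x = n(Na2CO3), y = n(NaHCO3).
Titrant: 2x + 1y = 0.01635;  mass: 105.99x + 84.01y = 0.9865
Solving, x = 6.241 × 10^-3 mol, y = 3.868 × 10^-3 mol
mass of Na2CO3 = 6.241 × 10^-3 × 105.99 = 0.6615 g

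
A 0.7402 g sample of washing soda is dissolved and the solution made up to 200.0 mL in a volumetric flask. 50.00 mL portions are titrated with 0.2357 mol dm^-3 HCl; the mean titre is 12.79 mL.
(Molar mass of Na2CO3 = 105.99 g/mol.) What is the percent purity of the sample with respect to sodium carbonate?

Na2CO3 + 2 HCl → 2 NaCl + H2O + CO2
n(HCl) per titration = 0.01279 × 0.2357 = 3.015 × 10^-3 mol
From the 1:2 ratio, n(Na2CO3) in each aliquot = 1/2 × 3.015 × 10^-3 = 1.507 × 10^-3 mol
n(Na2CO3) in the whole flask = 1.507 × 10^-3 × 200.0/50.00 = 6.029 × 10^-3 mol
mass of Na2CO3 = 6.029 × 10^-3 × 105.99 = 0.6390 g
% Na2CO3 = 0.6390 / 0.7402 × 100 = 86.33 %

86.33 %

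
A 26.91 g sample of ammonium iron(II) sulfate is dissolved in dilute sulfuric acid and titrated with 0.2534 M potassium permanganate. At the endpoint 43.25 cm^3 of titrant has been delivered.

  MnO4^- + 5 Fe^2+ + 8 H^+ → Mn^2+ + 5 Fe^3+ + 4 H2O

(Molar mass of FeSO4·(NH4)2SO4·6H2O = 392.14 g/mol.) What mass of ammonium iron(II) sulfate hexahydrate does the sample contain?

n(KMnO4) = 0.04325 L × 0.2534 mol/L = 0.01096 mol
From the 5:1 ratio, n(FeSO4·(NH4)2SO4·6H2O) = 5/1 × 0.01096 = 0.05480 mol
mass of FeSO4·(NH4)2SO4·6H2O = 0.05480 × 392.14 g/mol = 21.49 g

21.49 g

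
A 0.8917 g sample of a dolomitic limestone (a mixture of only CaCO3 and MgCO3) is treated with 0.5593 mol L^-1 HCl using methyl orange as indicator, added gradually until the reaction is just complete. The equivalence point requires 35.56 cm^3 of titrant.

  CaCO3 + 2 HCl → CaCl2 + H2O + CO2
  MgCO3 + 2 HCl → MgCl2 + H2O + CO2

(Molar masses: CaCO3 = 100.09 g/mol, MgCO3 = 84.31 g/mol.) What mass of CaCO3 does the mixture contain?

0.3380 g

n(HCl) = 0.03556 × 0.5593 = 0.01989 mol
Let x = n(CaCO3), y = n(MgCO3).
Titrant: 2x + 2y = 0.01989;  mass: 100.09x + 84.31y = 0.8917
Solving, x = 3.377 × 10^-3 mol, y = 6.567 × 10^-3 mol
mass of CaCO3 = 3.377 × 10^-3 × 100.09 = 0.3380 g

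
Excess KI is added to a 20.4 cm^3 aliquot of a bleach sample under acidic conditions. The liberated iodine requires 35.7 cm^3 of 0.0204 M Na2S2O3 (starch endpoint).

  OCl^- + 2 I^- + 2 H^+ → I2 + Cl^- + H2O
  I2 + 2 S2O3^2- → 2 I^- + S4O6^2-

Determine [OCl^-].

0.0179 M

n(S2O3^2-) = 0.0357 × 0.0204 = 7.28 × 10^-4 mol
n(I2) = n(S2O3^2-)/2 = 3.64 × 10^-4 mol
n(OCl^-) in the aliquot = 3.64 × 10^-4 mol (1:1 ratio)
[OCl^-] = 3.64 × 10^-4 / 0.0204 = 0.0179 mol/L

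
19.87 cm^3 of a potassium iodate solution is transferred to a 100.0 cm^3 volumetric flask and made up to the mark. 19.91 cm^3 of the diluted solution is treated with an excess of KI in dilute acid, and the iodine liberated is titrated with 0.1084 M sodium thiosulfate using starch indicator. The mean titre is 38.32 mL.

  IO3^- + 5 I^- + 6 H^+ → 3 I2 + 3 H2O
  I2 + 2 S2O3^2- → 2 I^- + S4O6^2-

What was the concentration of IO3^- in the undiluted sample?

n(S2O3^2-) = 0.03832 × 0.1084 = 4.154 × 10^-3 mol
n(I2) = n(S2O3^2-)/2 = 2.077 × 10^-3 mol
From the 1:3 ratio, n(IO3^-) in the aliquot = 1/3 × 2.077 × 10^-3 = 6.923 × 10^-4 mol
[IO3^-]_dilute = 6.923 × 10^-4 / 0.01991 = 0.03477 mol/L
[IO3^-]_original = 0.03477 × 100.0/19.87 = 0.1750 mol/L

0.1750 M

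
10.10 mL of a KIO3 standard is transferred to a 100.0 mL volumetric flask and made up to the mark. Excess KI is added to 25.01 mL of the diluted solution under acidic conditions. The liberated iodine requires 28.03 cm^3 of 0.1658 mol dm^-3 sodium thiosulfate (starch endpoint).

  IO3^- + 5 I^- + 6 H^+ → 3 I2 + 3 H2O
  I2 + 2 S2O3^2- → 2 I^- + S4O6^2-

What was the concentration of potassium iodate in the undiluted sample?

n(S2O3^2-) = 0.02803 × 0.1658 = 4.647 × 10^-3 mol
n(I2) = n(S2O3^2-)/2 = 2.324 × 10^-3 mol
From the 1:3 ratio, n(IO3^-) in the aliquot = 1/3 × 2.324 × 10^-3 = 7.746 × 10^-4 mol
[IO3^-]_dilute = 7.746 × 10^-4 / 0.02501 = 0.03097 mol/L
[IO3^-]_original = 0.03097 × 100.0/10.10 = 0.3066 mol/L

0.3066 mol/L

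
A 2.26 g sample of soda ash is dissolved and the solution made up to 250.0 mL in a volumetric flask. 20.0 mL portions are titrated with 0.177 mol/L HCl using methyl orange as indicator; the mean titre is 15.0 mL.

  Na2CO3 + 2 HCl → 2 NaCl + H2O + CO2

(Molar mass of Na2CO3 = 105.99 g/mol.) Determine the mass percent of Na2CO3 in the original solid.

77.8 %

n(HCl) per titration = 0.0150 × 0.177 = 2.65 × 10^-3 mol
From the 1:2 ratio, n(Na2CO3) in each aliquot = 1/2 × 2.65 × 10^-3 = 1.33 × 10^-3 mol
n(Na2CO3) in the whole flask = 1.33 × 10^-3 × 250.0/20.0 = 0.0166 mol
mass of Na2CO3 = 0.0166 × 105.99 = 1.76 g
% Na2CO3 = 1.76 / 2.26 × 100 = 77.8 %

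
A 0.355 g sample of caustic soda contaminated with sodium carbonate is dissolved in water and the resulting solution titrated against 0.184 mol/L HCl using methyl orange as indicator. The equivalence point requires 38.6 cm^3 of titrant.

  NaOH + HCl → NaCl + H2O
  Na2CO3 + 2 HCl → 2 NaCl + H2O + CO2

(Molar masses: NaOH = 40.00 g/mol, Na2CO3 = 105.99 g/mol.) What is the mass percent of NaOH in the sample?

n(HCl) = 0.0386 × 0.184 = 7.10 × 10^-3 mol
Let x = n(NaOH), y = n(Na2CO3).
Titrant: 1x + 2y = 7.10 × 10^-3;  mass: 40.00x + 105.99y = 0.355
Solving, x = 1.65 × 10^-3 mol, y = 2.73 × 10^-3 mol
mass of NaOH = 1.65 × 10^-3 × 40.00 = 0.0658 g
% NaOH = 0.0658 / 0.355 × 100 = 18.5 %

18.5 %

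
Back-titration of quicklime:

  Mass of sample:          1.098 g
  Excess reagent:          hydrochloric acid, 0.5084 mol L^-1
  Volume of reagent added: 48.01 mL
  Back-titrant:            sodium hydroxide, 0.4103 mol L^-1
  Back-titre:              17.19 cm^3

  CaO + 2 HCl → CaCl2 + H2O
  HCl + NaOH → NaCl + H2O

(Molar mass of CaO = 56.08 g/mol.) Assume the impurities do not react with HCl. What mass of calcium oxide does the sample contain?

n(HCl) added = 0.04801 × 0.5084 = 0.02441 mol
n(NaOH) used in back-titration = 0.01719 × 0.4103 = 7.053 × 10^-3 mol
n(HCl) left over = 7.053 × 10^-3 mol (1:1 ratio)
n(HCl) consumed by analyte = 0.02441 − 7.053 × 10^-3 = 0.01736 mol
From the 1:2 ratio, n(CaO) = 1/2 × 0.01736 = 8.678 × 10^-3 mol
mass of CaO = 8.678 × 10^-3 × 56.08 = 0.4866 g

0.4866 g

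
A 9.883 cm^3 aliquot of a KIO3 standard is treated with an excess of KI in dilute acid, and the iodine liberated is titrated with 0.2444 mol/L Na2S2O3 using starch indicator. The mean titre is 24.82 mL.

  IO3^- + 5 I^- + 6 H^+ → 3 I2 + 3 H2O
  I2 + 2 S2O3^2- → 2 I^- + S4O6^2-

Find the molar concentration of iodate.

0.1023 mol/L

n(S2O3^2-) = 0.02482 × 0.2444 = 6.066 × 10^-3 mol
n(I2) = n(S2O3^2-)/2 = 3.033 × 10^-3 mol
From the 1:3 ratio, n(IO3^-) in the aliquot = 1/3 × 3.033 × 10^-3 = 1.011 × 10^-3 mol
[IO3^-] = 1.011 × 10^-3 / 0.009883 = 0.1023 mol/L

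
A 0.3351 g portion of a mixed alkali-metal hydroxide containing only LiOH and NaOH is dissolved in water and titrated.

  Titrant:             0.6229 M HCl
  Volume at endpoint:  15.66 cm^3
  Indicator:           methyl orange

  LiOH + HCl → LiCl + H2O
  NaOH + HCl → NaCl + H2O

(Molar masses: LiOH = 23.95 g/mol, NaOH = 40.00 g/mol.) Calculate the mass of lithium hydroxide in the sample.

0.08220 g

n(HCl) = 0.01566 × 0.6229 = 9.755 × 10^-3 mol
Let x = n(LiOH), y = n(NaOH).
Titrant: 1x + 1y = 9.755 × 10^-3;  mass: 23.95x + 40.00y = 0.3351
Solving, x = 3.432 × 10^-3 mol, y = 6.323 × 10^-3 mol
mass of LiOH = 3.432 × 10^-3 × 23.95 = 0.08220 g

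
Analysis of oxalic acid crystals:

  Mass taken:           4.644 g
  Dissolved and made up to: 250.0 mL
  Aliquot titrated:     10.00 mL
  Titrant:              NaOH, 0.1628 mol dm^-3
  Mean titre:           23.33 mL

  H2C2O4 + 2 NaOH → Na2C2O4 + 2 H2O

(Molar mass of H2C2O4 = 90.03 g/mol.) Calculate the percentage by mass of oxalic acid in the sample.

92.04 %

n(NaOH) per titration = 0.02333 × 0.1628 = 3.798 × 10^-3 mol
From the 1:2 ratio, n(H2C2O4) in each aliquot = 1/2 × 3.798 × 10^-3 = 1.899 × 10^-3 mol
n(H2C2O4) in the whole flask = 1.899 × 10^-3 × 250.0/10.00 = 0.04748 mol
mass of H2C2O4 = 0.04748 × 90.03 = 4.274 g
% H2C2O4 = 4.274 / 4.644 × 100 = 92.04 %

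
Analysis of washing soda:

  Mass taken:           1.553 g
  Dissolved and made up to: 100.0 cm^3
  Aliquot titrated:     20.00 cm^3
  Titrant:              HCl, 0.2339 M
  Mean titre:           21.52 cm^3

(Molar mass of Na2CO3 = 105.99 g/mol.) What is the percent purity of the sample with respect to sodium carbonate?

Na2CO3 + 2 HCl → 2 NaCl + H2O + CO2
n(HCl) per titration = 0.02152 × 0.2339 = 5.034 × 10^-3 mol
From the 1:2 ratio, n(Na2CO3) in each aliquot = 1/2 × 5.034 × 10^-3 = 2.517 × 10^-3 mol
n(Na2CO3) in the whole flask = 2.517 × 10^-3 × 100.0/20.00 = 0.01258 mol
mass of Na2CO3 = 0.01258 × 105.99 = 1.334 g
% Na2CO3 = 1.334 / 1.553 × 100 = 85.88 %

85.88 %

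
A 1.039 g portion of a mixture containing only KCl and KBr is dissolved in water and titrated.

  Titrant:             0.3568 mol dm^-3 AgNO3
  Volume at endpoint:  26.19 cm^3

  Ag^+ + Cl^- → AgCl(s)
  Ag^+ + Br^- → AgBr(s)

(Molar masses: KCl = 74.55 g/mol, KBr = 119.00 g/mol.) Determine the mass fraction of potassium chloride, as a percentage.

n(AgNO3) = 0.02619 × 0.3568 = 9.345 × 10^-3 mol
Let x = n(KCl), y = n(KBr).
Titrant: 1x + 1y = 9.345 × 10^-3;  mass: 74.55x + 119.00y = 1.039
Solving, x = 1.642 × 10^-3 mol, y = 7.702 × 10^-3 mol
mass of KCl = 1.642 × 10^-3 × 74.55 = 0.1224 g
% KCl = 0.1224 / 1.039 × 100 = 11.78 %

11.78 %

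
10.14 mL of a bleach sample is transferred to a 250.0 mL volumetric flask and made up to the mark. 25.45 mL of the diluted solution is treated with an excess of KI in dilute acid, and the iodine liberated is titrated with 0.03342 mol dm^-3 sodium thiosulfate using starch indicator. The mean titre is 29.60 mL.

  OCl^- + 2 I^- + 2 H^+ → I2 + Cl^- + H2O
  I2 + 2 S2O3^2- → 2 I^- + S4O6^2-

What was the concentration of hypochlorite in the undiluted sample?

n(S2O3^2-) = 0.02960 × 0.03342 = 9.892 × 10^-4 mol
n(I2) = n(S2O3^2-)/2 = 4.946 × 10^-4 mol
n(OCl^-) in the aliquot = 4.946 × 10^-4 mol (1:1 ratio)
[OCl^-]_dilute = 4.946 × 10^-4 / 0.02545 = 0.01943 mol/L
[OCl^-]_original = 0.01943 × 250.0/10.14 = 0.4792 mol/L

0.4792 mol/L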